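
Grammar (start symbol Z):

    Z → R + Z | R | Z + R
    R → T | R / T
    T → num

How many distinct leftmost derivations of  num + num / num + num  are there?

Parse trees for num + num / num + num:
  [Z [R [T num]] + [Z [R [R [T num]] / [T num]] + [Z [R [T num]]]]]
  [Z [R [T num]] + [Z [Z [R [R [T num]] / [T num]]] + [R [T num]]]]
  [Z [Z [R [T num]] + [Z [R [R [T num]] / [T num]]]] + [R [T num]]]
  [Z [Z [Z [R [T num]]] + [R [R [T num]] / [T num]]] + [R [T num]]]

4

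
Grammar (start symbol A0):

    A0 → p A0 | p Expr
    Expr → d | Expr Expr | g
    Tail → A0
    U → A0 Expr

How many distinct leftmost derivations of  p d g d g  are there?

5

Parse trees for p d g d g:
  [A0 p [Expr [Expr d] [Expr [Expr g] [Expr [Expr d] [Expr g]]]]]
  [A0 p [Expr [Expr d] [Expr [Expr [Expr g] [Expr d]] [Expr g]]]]
  [A0 p [Expr [Expr [Expr d] [Expr g]] [Expr [Expr d] [Expr g]]]]
  [A0 p [Expr [Expr [Expr d] [Expr [Expr g] [Expr d]]] [Expr g]]]
  [A0 p [Expr [Expr [Expr [Expr d] [Expr g]] [Expr d]] [Expr g]]]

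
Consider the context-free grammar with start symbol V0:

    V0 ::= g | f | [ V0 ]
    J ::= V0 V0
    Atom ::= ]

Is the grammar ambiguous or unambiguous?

Unambiguous

Only V0 is reachable from V0; ignoring the rest: L(V0) is { openⁿ atom closeⁿ : n ≥ 0 }. The bracket depth fixes n, and the derivation is forced at every step.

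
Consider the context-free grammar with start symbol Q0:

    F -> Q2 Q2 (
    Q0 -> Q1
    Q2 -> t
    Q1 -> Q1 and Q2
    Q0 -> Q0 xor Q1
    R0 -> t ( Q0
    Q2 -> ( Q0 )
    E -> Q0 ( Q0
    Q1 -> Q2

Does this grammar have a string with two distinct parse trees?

Unambiguous

Only Q0, Q1, Q2 are reachable from Q0; ignoring the rest: This is a standard precedence ladder (Q0 over Q1 over Q2), with each level left-recursive on its own operator ('xor' at Q0, 'and' at Q1). That structure is LR(1), hence unambiguous.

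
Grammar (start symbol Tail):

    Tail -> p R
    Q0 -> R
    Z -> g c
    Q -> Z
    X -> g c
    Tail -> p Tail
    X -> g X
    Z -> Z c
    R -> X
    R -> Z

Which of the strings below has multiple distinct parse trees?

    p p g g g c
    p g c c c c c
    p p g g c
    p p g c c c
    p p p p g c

p p p p g c

p p g g g c: 1 tree
p g c c c c c: 1 tree
p p g g c: 1 tree
p p g c c c: 1 tree
p p p p g c: 2 trees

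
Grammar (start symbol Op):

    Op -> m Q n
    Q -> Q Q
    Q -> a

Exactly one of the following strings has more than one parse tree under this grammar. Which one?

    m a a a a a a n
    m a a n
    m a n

m a a a a a a n

m a a a a a a n: 42 trees
m a a n: 1 tree
m a n: 1 tree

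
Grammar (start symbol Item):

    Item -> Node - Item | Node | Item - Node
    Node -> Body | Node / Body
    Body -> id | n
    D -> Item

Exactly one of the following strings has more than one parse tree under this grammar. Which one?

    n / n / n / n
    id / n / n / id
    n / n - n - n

n / n - n - n

n / n / n / n: 1 tree
id / n / n / id: 1 tree
n / n - n - n: 4 trees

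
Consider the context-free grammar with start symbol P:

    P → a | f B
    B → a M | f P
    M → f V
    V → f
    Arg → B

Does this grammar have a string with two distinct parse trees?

Unambiguous

(Arg is unreachable from P, so its rules don't affect L(P).) Restricted to the reachable nonterminals, every rule has the form A → t or A → t B, and no two rules for the same A share a first terminal. The grammar encodes a DFA — one run per string.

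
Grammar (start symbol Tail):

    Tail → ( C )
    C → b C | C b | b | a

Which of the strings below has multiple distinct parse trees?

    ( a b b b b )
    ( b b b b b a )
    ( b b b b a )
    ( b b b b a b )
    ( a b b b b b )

( a b b b b ): 1 tree
( b b b b b a ): 1 tree
( b b b b a ): 1 tree
( b b b b a b ): 5 trees
( a b b b b b ): 1 tree

( b b b b a b )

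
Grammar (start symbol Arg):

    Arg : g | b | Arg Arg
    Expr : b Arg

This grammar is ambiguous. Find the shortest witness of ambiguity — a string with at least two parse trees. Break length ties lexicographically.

b b b

length 1: no string has ≥2 trees
length 2: no string has ≥2 trees
length 3: b b b has 2 parse trees

Two derivations of b b b:
  Arg ⇒ Arg Arg ⇒ b Arg ⇒ b Arg Arg ⇒ b b Arg ⇒ b b b
  Arg ⇒ Arg Arg ⇒ Arg Arg Arg ⇒ b Arg Arg ⇒ b b Arg ⇒ b b b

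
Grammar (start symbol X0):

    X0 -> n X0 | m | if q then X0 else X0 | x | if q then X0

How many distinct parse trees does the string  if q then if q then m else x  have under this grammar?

2

Parse trees for if q then if q then m else x:
  [X0 if q then [X0 if q then [X0 m]] else [X0 x]]
  [X0 if q then [X0 if q then [X0 m] else [X0 x]]]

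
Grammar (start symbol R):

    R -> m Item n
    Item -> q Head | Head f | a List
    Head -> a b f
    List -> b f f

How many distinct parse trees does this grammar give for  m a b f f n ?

Parse trees for m a b f f n:
  [R m [Item [Head a b f] f] n]
  [R m [Item a [List b f f]] n]

2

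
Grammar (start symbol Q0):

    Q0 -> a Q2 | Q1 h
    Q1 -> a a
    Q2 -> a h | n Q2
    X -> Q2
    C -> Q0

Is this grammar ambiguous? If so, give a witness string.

Ambiguous

Witness: a a h

Derivation 1: Q0 ⇒ a Q2 ⇒ a a h
Derivation 2: Q0 ⇒ Q1 h ⇒ a a h

Two distinct leftmost derivations for the same string.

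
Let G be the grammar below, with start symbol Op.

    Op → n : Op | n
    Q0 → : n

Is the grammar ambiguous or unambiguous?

Unambiguous

Only Op is reachable from Op; ignoring the rest: The reachable grammar is A → atom sep A | atom. Each atom is followed by either the separator (recurse) or end-of-string (stop) — no choice point.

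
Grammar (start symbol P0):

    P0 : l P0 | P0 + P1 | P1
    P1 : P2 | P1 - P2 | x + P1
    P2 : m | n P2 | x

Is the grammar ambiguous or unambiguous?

Witness: x + m

Derivation 1: P0 ⇒ P0 + P1 ⇒ P1 + P1 ⇒ P2 + P1 ⇒ x + P1 ⇒ x + P2 ⇒ x + m
Derivation 2: P0 ⇒ P1 ⇒ x + P1 ⇒ x + P2 ⇒ x + m

Two distinct leftmost derivations for the same string.

Ambiguous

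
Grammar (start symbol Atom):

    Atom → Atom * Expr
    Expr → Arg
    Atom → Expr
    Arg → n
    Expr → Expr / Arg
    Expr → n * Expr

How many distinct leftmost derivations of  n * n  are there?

2

Parse trees for n * n:
  [Atom [Atom [Expr [Arg n]]] * [Expr [Arg n]]]
  [Atom [Expr n * [Expr [Arg n]]]]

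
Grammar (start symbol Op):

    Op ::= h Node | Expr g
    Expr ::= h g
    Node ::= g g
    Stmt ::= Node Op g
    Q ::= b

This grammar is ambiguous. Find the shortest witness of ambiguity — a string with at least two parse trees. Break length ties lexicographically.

h g g

length 3: h g g has 2 parse trees

Two derivations of h g g:
  Op ⇒ h Node ⇒ h g g
  Op ⇒ Expr g ⇒ h g g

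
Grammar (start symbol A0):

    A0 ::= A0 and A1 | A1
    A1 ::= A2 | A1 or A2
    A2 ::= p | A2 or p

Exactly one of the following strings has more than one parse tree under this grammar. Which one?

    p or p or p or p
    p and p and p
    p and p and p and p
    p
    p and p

p or p or p or p

p or p or p or p: 8 trees
p and p and p: 1 tree
p and p and p and p: 1 tree
p: 1 tree
p and p: 1 tree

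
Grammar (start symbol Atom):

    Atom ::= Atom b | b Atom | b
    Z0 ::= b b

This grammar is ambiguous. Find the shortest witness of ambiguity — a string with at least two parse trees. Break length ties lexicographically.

b b

length 1: no string has ≥2 trees
length 2: b b has 2 parse trees

Two derivations of b b:
  Atom ⇒ Atom b ⇒ b b
  Atom ⇒ b Atom ⇒ b b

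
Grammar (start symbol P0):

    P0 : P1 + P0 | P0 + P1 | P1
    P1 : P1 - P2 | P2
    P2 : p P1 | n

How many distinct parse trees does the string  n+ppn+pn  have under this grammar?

Parse trees for n+ppn+pn:
  [P0 [P1 [P2 n]] + [P0 [P1 [P2 p [P1 [P2 p [P1 [P2 n]]]]]] + [P0 [P1 [P2 p [P1 [P2 n]]]]]]]
  [P0 [P1 [P2 n]] + [P0 [P0 [P1 [P2 p [P1 [P2 p [P1 [P2 n]]]]]]] + [P1 [P2 p [P1 [P2 n]]]]]]
  [P0 [P0 [P1 [P2 n]] + [P0 [P1 [P2 p [P1 [P2 p [P1 [P2 n]]]]]]]] + [P1 [P2 p [P1 [P2 n]]]]]
  [P0 [P0 [P0 [P1 [P2 n]]] + [P1 [P2 p [P1 [P2 p [P1 [P2 n]]]]]]] + [P1 [P2 p [P1 [P2 n]]]]]

4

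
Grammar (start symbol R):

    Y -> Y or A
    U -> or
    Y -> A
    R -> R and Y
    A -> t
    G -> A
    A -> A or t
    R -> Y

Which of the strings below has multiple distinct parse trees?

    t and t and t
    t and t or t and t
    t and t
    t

t and t and t: 1 tree
t and t or t and t: 2 trees
t and t: 1 tree
t: 1 tree

t and t or t and t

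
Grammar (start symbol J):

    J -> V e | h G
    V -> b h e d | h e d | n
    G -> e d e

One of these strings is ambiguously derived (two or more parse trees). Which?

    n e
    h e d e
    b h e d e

n e: 1 tree
h e d e: 2 trees
b h e d e: 1 tree

h e d e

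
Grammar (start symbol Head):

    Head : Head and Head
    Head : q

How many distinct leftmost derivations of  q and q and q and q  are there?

Parse trees for q and q and q and q:
  [Head [Head q] and [Head [Head q] and [Head [Head q] and [Head q]]]]
  [Head [Head q] and [Head [Head [Head q] and [Head q]] and [Head q]]]
  [Head [Head [Head q] and [Head q]] and [Head [Head q] and [Head q]]]
  [Head [Head [Head q] and [Head [Head q] and [Head q]]] and [Head q]]
  [Head [Head [Head [Head q] and [Head q]] and [Head q]] and [Head q]]

5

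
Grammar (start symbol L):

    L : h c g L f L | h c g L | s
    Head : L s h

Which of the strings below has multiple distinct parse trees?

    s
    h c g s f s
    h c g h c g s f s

h c g h c g s f s

s: 1 tree
h c g s f s: 1 tree
h c g h c g s f s: 2 trees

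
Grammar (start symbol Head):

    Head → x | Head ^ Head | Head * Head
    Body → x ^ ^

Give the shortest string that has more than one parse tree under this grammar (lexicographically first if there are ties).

length 1: no string has ≥2 trees
length 3: no string has ≥2 trees
length 5: x * x * x has 2 parse trees

Two derivations of x * x * x:
  Head ⇒ Head * Head ⇒ x * Head ⇒ x * Head * Head ⇒ x * x * Head ⇒ x * x * x
  Head ⇒ Head * Head ⇒ Head * Head * Head ⇒ x * Head * Head ⇒ x * x * Head ⇒ x * x * x

x * x * x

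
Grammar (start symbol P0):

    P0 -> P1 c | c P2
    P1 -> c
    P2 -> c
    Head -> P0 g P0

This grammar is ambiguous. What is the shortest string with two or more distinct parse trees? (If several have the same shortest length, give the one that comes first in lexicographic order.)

c c

length 2: c c has 2 parse trees

Two derivations of c c:
  P0 ⇒ P1 c ⇒ c c
  P0 ⇒ c P2 ⇒ c c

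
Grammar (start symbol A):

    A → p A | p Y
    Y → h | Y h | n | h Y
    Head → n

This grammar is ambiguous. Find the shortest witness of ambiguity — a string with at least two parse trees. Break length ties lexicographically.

length 2: no string has ≥2 trees
length 3: p h h has 2 parse trees

Two derivations of p h h:
  A ⇒ p Y ⇒ p Y h ⇒ p h h
  A ⇒ p Y ⇒ p h Y ⇒ p h h

p h h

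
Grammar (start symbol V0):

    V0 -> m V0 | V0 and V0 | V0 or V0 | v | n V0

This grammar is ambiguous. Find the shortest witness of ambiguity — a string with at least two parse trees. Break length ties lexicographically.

length 1: no string has ≥2 trees
length 2: no string has ≥2 trees
length 3: no string has ≥2 trees
length 4: m v and v has 2 parse trees

Two derivations of m v and v:
  V0 ⇒ m V0 ⇒ m V0 and V0 ⇒ m v and V0 ⇒ m v and v
  V0 ⇒ V0 and V0 ⇒ m V0 and V0 ⇒ m v and V0 ⇒ m v and v

m v and v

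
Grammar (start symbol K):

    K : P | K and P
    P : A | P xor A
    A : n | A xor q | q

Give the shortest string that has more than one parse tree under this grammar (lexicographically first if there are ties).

length 1: no string has ≥2 trees
length 3: n xor q has 2 parse trees

Two derivations of n xor q:
  K ⇒ P ⇒ A ⇒ A xor q ⇒ n xor q
  K ⇒ P ⇒ P xor A ⇒ A xor A ⇒ n xor A ⇒ n xor q

n xor q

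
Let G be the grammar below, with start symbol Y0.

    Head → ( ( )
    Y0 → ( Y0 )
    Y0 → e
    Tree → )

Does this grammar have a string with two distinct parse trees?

Only Y0 is reachable from Y0; ignoring the rest: L(Y0) is { openⁿ atom closeⁿ : n ≥ 0 }. The bracket depth fixes n, and the derivation is forced at every step.

Unambiguous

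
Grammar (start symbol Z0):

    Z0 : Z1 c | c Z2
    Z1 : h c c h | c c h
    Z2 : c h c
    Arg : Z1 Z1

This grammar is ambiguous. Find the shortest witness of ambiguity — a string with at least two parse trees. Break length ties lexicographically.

c c h c

length 4: c c h c has 2 parse trees

Two derivations of c c h c:
  Z0 ⇒ Z1 c ⇒ c c h c
  Z0 ⇒ c Z2 ⇒ c c h c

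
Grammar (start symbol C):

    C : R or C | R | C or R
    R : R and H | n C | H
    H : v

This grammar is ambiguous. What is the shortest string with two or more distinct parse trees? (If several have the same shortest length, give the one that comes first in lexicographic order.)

v or v

length 1: no string has ≥2 trees
length 2: no string has ≥2 trees
length 3: v or v has 2 parse trees

Two derivations of v or v:
  C ⇒ R or C ⇒ H or C ⇒ v or C ⇒ v or R ⇒ v or H ⇒ v or v
  C ⇒ C or R ⇒ R or R ⇒ H or R ⇒ v or R ⇒ v or H ⇒ v or v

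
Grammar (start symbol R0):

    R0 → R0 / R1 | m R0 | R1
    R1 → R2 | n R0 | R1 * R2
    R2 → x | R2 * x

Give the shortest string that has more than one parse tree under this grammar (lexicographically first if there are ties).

length 1: no string has ≥2 trees
length 2: no string has ≥2 trees
length 3: x * x has 2 parse trees

Two derivations of x * x:
  R0 ⇒ R1 ⇒ R2 ⇒ R2 * x ⇒ x * x
  R0 ⇒ R1 ⇒ R1 * R2 ⇒ R2 * R2 ⇒ x * R2 ⇒ x * x

x * x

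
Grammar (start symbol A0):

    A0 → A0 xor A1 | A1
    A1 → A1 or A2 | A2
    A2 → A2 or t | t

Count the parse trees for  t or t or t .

Parse trees for t or t or t:
  [A0 [A1 [A1 [A2 t]] or [A2 [A2 t] or t]]]
  [A0 [A1 [A1 [A1 [A2 t]] or [A2 t]] or [A2 t]]]
  [A0 [A1 [A1 [A2 [A2 t] or t]] or [A2 t]]]
  [A0 [A1 [A2 [A2 [A2 t] or t] or t]]]

4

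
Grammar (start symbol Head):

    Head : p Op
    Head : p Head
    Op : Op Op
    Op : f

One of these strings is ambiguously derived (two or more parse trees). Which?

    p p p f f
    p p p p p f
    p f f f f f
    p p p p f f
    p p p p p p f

p p p f f: 1 tree
p p p p p f: 1 tree
p f f f f f: 14 trees
p p p p f f: 1 tree
p p p p p p f: 1 tree

p f f f f f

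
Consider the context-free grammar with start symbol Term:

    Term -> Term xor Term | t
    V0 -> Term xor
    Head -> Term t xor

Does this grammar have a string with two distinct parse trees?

Ambiguous

Witness: t xor t xor t

Derivation 1: Term ⇒ Term xor Term ⇒ Term xor Term xor Term ⇒ t xor Term xor Term ⇒ t xor t xor Term ⇒ t xor t xor t
Derivation 2: Term ⇒ Term xor Term ⇒ t xor Term ⇒ t xor Term xor Term ⇒ t xor t xor Term ⇒ t xor t xor t

Two distinct leftmost derivations for the same string.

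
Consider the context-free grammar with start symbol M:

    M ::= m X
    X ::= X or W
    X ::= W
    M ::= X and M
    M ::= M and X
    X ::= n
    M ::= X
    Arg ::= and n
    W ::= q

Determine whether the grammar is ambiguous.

Ambiguous

Witness: n and n

Derivation 1: M ⇒ X and M ⇒ n and M ⇒ n and X ⇒ n and n
Derivation 2: M ⇒ M and X ⇒ X and X ⇒ n and X ⇒ n and n

Two distinct leftmost derivations for the same string.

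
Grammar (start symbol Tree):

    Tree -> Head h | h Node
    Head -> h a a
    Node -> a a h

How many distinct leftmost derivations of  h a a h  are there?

2

Parse trees for h a a h:
  [Tree [Head h a a] h]
  [Tree h [Node a a h]]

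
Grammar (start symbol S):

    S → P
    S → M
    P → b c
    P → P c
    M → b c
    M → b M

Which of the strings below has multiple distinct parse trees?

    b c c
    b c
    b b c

b c c: 1 tree
b c: 2 trees
b b c: 1 tree

b c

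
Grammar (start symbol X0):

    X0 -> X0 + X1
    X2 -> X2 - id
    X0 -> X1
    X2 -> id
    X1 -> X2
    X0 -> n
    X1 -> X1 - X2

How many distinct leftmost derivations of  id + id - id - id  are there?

4

Parse trees for id + id - id - id:
  [X0 [X0 [X1 [X2 id]]] + [X1 [X2 [X2 [X2 id] - id] - id]]]
  [X0 [X0 [X1 [X2 id]]] + [X1 [X1 [X2 id]] - [X2 [X2 id] - id]]]
  [X0 [X0 [X1 [X2 id]]] + [X1 [X1 [X2 [X2 id] - id]] - [X2 id]]]
  [X0 [X0 [X1 [X2 id]]] + [X1 [X1 [X1 [X2 id]] - [X2 id]] - [X2 id]]]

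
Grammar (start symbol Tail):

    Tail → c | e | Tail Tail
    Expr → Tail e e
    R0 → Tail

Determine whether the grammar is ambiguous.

Witness: c c c

Derivation 1: Tail ⇒ Tail Tail ⇒ c Tail ⇒ c Tail Tail ⇒ c c Tail ⇒ c c c
Derivation 2: Tail ⇒ Tail Tail ⇒ Tail Tail Tail ⇒ c Tail Tail ⇒ c c Tail ⇒ c c c

Two distinct leftmost derivations for the same string.

Ambiguous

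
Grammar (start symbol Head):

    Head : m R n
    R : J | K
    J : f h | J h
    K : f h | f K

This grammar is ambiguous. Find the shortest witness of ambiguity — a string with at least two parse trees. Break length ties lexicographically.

m f h n

length 4: m f h n has 2 parse trees

Two derivations of m f h n:
  Head ⇒ m R n ⇒ m J n ⇒ m f h n
  Head ⇒ m R n ⇒ m K n ⇒ m f h n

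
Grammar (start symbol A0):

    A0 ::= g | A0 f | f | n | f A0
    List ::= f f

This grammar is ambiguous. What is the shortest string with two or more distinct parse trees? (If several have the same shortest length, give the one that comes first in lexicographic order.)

f f

length 1: no string has ≥2 trees
length 2: f f has 2 parse trees

Two derivations of f f:
  A0 ⇒ A0 f ⇒ f f
  A0 ⇒ f A0 ⇒ f f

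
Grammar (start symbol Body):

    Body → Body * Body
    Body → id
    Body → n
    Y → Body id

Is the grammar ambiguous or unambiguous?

Witness: id * id * id

Derivation 1: Body ⇒ Body * Body ⇒ Body * Body * Body ⇒ id * Body * Body ⇒ id * id * Body ⇒ id * id * id
Derivation 2: Body ⇒ Body * Body ⇒ id * Body ⇒ id * Body * Body ⇒ id * id * Body ⇒ id * id * id

Two distinct leftmost derivations for the same string.

Ambiguous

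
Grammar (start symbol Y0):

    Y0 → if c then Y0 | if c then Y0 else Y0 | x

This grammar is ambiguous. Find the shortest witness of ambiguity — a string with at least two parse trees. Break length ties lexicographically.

if c then if c then x else x

length 1: no string has ≥2 trees
length 4: no string has ≥2 trees
length 6: no string has ≥2 trees
length 7: no string has ≥2 trees
length 9: if c then if c then x else x has 2 parse trees

Two derivations of if c then if c then x else x:
  Y0 ⇒ if c then Y0 ⇒ if c then if c then Y0 else Y0 ⇒ if c then if c then x else Y0 ⇒ if c then if c then x else x
  Y0 ⇒ if c then Y0 else Y0 ⇒ if c then if c then Y0 else Y0 ⇒ if c then if c then x else Y0 ⇒ if c then if c then x else x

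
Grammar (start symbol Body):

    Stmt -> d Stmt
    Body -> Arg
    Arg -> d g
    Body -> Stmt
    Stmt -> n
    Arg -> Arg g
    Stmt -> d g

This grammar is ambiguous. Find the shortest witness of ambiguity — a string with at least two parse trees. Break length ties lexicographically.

length 1: no string has ≥2 trees
length 2: d g has 2 parse trees

Two derivations of d g:
  Body ⇒ Arg ⇒ d g
  Body ⇒ Stmt ⇒ d g

d g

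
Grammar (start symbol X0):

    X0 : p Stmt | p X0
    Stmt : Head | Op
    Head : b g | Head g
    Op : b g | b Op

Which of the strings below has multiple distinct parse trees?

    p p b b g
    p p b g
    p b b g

p p b g

p p b b g: 1 tree
p p b g: 2 trees
p b b g: 1 tree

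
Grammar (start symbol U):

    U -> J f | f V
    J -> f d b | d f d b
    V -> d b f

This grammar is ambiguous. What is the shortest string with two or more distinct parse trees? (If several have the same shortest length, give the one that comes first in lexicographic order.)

length 4: f d b f has 2 parse trees

Two derivations of f d b f:
  U ⇒ J f ⇒ f d b f
  U ⇒ f V ⇒ f d b f

f d b f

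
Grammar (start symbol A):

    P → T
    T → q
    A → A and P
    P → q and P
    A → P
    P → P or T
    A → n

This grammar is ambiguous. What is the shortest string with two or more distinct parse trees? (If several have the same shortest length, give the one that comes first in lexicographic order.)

q and q

length 1: no string has ≥2 trees
length 3: q and q has 2 parse trees

Two derivations of q and q:
  A ⇒ A and P ⇒ P and P ⇒ T and P ⇒ q and P ⇒ q and T ⇒ q and q
  A ⇒ P ⇒ q and P ⇒ q and T ⇒ q and q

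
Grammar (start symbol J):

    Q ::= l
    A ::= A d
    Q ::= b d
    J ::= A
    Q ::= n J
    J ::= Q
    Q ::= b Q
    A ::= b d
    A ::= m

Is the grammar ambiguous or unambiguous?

Ambiguous

Witness: b d

Derivation 1: J ⇒ A ⇒ b d
Derivation 2: J ⇒ Q ⇒ b d

Two distinct leftmost derivations for the same string.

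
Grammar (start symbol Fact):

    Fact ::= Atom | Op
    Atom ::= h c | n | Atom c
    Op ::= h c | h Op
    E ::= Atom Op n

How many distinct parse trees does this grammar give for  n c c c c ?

1

Parse trees for n c c c c:
  [Fact [Atom [Atom [Atom [Atom [Atom n] c] c] c] c]]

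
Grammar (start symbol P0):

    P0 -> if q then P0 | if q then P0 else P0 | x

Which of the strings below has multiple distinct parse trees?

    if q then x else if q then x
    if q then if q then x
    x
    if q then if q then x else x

if q then x else if q then x: 1 tree
if q then if q then x: 1 tree
x: 1 tree
if q then if q then x else x: 2 trees

if q then if q then x else x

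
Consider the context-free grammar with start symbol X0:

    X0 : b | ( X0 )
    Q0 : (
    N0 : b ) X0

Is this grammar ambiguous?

(Q0, N0 are unreachable from X0, so their rules don't affect L(X0).) Each string is a nest of matched brackets around a single atom. An opening bracket forces the recursive rule; an atom forces the base rule.

Unambiguous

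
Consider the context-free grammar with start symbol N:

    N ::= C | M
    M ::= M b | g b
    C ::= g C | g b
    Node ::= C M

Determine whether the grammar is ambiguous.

Witness: g b

Derivation 1: N ⇒ C ⇒ g b
Derivation 2: N ⇒ M ⇒ g b

Two distinct leftmost derivations for the same string.

Ambiguous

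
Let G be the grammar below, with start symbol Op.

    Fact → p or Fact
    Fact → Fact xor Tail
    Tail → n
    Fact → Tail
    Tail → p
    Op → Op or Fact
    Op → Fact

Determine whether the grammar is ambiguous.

Witness: p or n

Derivation 1: Op ⇒ Op or Fact ⇒ Fact or Fact ⇒ Tail or Fact ⇒ p or Fact ⇒ p or Tail ⇒ p or n
Derivation 2: Op ⇒ Fact ⇒ p or Fact ⇒ p or Tail ⇒ p or n

Two distinct leftmost derivations for the same string.

Ambiguous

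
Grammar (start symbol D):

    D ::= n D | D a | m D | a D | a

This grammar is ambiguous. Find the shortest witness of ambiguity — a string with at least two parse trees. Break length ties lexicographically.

length 1: no string has ≥2 trees
length 2: a a has 2 parse trees

Two derivations of a a:
  D ⇒ D a ⇒ a a
  D ⇒ a D ⇒ a a

a a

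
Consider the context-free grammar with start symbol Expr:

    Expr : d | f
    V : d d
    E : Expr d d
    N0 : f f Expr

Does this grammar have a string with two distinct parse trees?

Only Expr is reachable from Expr; ignoring the rest: The reachable rules are right-linear with at most one rule per (nonterminal, next-terminal) pair. Each input token forces the next rule, so parsing is deterministic.

Unambiguous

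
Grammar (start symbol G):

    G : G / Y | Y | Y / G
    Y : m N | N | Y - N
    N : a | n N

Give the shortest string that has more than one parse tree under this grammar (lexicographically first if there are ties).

length 1: no string has ≥2 trees
length 2: no string has ≥2 trees
length 3: a / a has 2 parse trees

Two derivations of a / a:
  G ⇒ G / Y ⇒ Y / Y ⇒ N / Y ⇒ a / Y ⇒ a / N ⇒ a / a
  G ⇒ Y / G ⇒ N / G ⇒ a / G ⇒ a / Y ⇒ a / N ⇒ a / a

a / a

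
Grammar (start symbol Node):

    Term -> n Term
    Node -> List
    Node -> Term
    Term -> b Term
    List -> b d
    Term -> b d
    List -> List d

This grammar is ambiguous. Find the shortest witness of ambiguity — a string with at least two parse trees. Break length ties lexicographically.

b d

length 2: b d has 2 parse trees

Two derivations of b d:
  Node ⇒ List ⇒ b d
  Node ⇒ Term ⇒ b d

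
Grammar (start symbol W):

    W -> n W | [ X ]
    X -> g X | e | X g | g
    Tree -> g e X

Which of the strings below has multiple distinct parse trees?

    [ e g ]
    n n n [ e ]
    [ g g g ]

[ g g g ]

[ e g ]: 1 tree
n n n [ e ]: 1 tree
[ g g g ]: 4 trees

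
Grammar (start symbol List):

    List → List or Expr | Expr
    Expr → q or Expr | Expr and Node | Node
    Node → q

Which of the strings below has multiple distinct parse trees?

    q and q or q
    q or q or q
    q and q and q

q and q or q: 1 tree
q or q or q: 4 trees
q and q and q: 1 tree

q or q or q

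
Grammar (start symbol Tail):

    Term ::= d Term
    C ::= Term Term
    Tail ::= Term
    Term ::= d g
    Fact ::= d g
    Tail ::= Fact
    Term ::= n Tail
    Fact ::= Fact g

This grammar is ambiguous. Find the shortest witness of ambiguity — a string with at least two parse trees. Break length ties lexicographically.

length 2: d g has 2 parse trees

Two derivations of d g:
  Tail ⇒ Term ⇒ d g
  Tail ⇒ Fact ⇒ d g

d g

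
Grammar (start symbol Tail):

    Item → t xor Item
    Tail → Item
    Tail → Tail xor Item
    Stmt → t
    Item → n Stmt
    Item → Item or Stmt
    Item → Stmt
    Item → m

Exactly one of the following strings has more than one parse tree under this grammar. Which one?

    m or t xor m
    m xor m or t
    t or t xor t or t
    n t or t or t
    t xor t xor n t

m or t xor m: 1 tree
m xor m or t: 1 tree
t or t xor t or t: 1 tree
n t or t or t: 1 tree
t xor t xor n t: 4 trees

t xor t xor n t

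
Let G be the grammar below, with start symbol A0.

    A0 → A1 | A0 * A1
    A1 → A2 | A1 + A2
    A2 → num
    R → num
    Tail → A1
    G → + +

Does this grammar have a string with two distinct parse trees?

(R, Tail, G are unreachable from A0, so their rules don't affect L(A0).) A0 → A0 * A1 | A1  ;  A1 → A1 + A2 | A2  — a left-associative chain with A2 at the bottom. Each string factors uniquely by precedence.

Unambiguous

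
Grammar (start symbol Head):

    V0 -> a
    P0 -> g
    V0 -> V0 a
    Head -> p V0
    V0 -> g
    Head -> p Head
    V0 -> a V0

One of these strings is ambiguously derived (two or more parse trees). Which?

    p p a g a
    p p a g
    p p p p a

p p a g a: 2 trees
p p a g: 1 tree
p p p p a: 1 tree

p p a g a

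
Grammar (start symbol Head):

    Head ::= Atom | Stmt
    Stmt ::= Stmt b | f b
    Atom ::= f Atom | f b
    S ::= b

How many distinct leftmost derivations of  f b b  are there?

Parse trees for f b b:
  [Head [Stmt [Stmt f b] b]]

1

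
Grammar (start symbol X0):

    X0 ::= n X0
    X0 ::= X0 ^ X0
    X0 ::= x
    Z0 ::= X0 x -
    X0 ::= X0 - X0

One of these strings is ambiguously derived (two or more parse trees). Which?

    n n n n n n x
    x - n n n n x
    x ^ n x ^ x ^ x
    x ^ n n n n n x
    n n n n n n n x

x ^ n x ^ x ^ x

n n n n n n x: 1 tree
x - n n n n x: 1 tree
x ^ n x ^ x ^ x: 9 trees
x ^ n n n n n x: 1 tree
n n n n n n n x: 1 tree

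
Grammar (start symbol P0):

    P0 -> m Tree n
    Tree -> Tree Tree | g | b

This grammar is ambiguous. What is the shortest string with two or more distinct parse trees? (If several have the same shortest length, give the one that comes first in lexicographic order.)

m b b b n

length 3: no string has ≥2 trees
length 4: no string has ≥2 trees
length 5: m b b b n has 2 parse trees

Two derivations of m b b b n:
  P0 ⇒ m Tree n ⇒ m Tree Tree n ⇒ m Tree Tree Tree n ⇒ m b Tree Tree n ⇒ m b b Tree n ⇒ m b b b n
  P0 ⇒ m Tree n ⇒ m Tree Tree n ⇒ m b Tree n ⇒ m b Tree Tree n ⇒ m b b Tree n ⇒ m b b b n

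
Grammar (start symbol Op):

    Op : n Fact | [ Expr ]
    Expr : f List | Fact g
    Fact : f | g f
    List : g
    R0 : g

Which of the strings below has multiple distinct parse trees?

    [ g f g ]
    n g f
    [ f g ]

[ g f g ]: 1 tree
n g f: 1 tree
[ f g ]: 2 trees

[ f g ]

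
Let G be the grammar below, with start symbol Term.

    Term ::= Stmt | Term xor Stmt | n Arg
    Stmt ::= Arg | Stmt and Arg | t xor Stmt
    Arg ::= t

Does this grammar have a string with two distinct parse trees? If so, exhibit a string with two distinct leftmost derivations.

Ambiguous

Witness: t xor t

Derivation 1: Term ⇒ Stmt ⇒ t xor Stmt ⇒ t xor Arg ⇒ t xor t
Derivation 2: Term ⇒ Term xor Stmt ⇒ Stmt xor Stmt ⇒ Arg xor Stmt ⇒ t xor Stmt ⇒ t xor Arg ⇒ t xor t

Two distinct leftmost derivations for the same string.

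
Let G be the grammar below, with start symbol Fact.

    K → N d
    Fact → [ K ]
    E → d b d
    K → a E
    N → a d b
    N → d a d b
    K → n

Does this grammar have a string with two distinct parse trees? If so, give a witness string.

Ambiguous

Witness: [ a d b d ]

Derivation 1: Fact ⇒ [ K ] ⇒ [ N d ] ⇒ [ a d b d ]
Derivation 2: Fact ⇒ [ K ] ⇒ [ a E ] ⇒ [ a d b d ]

Two distinct leftmost derivations for the same string.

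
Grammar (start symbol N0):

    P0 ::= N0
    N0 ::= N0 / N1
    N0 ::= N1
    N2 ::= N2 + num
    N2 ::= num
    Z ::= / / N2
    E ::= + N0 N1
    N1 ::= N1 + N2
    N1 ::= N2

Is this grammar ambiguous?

Witness: num + num

Derivation 1: N0 ⇒ N1 ⇒ N1 + N2 ⇒ N2 + N2 ⇒ num + N2 ⇒ num + num
Derivation 2: N0 ⇒ N1 ⇒ N2 ⇒ N2 + num ⇒ num + num

Two distinct leftmost derivations for the same string.

Ambiguous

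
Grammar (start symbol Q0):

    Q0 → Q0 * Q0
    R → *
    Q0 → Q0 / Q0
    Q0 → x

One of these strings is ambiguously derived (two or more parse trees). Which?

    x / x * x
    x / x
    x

x / x * x: 2 trees
x / x: 1 tree
x: 1 tree

x / x * x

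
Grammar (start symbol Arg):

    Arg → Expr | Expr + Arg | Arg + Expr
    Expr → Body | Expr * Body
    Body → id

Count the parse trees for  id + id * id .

Parse trees for id + id * id:
  [Arg [Expr [Body id]] + [Arg [Expr [Expr [Body id]] * [Body id]]]]
  [Arg [Arg [Expr [Body id]]] + [Expr [Expr [Body id]] * [Body id]]]

2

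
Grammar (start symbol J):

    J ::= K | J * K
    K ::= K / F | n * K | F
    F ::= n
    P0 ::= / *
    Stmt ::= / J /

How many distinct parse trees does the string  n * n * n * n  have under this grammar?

8

Parse trees for n * n * n * n:
  [J [K n * [K n * [K n * [K [F n]]]]]]
  [J [J [K [F n]]] * [K n * [K n * [K [F n]]]]]
  [J [J [K n * [K [F n]]]] * [K n * [K [F n]]]]
  [J [J [J [K [F n]]] * [K [F n]]] * [K n * [K [F n]]]]
  [J [J [K n * [K n * [K [F n]]]]] * [K [F n]]]
  [J [J [J [K [F n]]] * [K n * [K [F n]]]] * [K [F n]]]
  [J [J [J [K n * [K [F n]]]] * [K [F n]]] * [K [F n]]]
  [J [J [J [J [K [F n]]] * [K [F n]]] * [K [F n]]] * [K [F n]]]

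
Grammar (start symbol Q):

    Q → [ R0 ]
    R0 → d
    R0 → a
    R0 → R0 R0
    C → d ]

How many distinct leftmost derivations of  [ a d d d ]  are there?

Parse trees for [ a d d d ]:
  [Q [ [R0 [R0 a] [R0 [R0 d] [R0 [R0 d] [R0 d]]]] ]]
  [Q [ [R0 [R0 a] [R0 [R0 [R0 d] [R0 d]] [R0 d]]] ]]
  [Q [ [R0 [R0 [R0 a] [R0 d]] [R0 [R0 d] [R0 d]]] ]]
  [Q [ [R0 [R0 [R0 a] [R0 [R0 d] [R0 d]]] [R0 d]] ]]
  [Q [ [R0 [R0 [R0 [R0 a] [R0 d]] [R0 d]] [R0 d]] ]]

5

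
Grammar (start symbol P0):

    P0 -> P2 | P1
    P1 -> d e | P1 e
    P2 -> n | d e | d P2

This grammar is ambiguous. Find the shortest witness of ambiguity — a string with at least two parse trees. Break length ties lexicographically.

length 1: no string has ≥2 trees
length 2: d e has 2 parse trees

Two derivations of d e:
  P0 ⇒ P2 ⇒ d e
  P0 ⇒ P1 ⇒ d e

d e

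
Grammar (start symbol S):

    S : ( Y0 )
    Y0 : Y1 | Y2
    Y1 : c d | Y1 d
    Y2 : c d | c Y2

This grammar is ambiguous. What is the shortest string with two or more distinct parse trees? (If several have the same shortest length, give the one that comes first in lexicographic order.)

( c d )

length 4: ( c d ) has 2 parse trees

Two derivations of ( c d ):
  S ⇒ ( Y0 ) ⇒ ( Y1 ) ⇒ ( c d )
  S ⇒ ( Y0 ) ⇒ ( Y2 ) ⇒ ( c d )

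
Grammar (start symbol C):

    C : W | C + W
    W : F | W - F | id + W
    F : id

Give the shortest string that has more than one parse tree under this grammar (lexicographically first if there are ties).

length 1: no string has ≥2 trees
length 3: id + id has 2 parse trees

Two derivations of id + id:
  C ⇒ W ⇒ id + W ⇒ id + F ⇒ id + id
  C ⇒ C + W ⇒ W + W ⇒ F + W ⇒ id + W ⇒ id + F ⇒ id + id

id + id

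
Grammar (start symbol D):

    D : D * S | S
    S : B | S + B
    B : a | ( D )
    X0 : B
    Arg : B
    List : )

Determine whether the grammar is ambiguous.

Unambiguous

Only D, S, B are reachable from D; ignoring the rest: D → D * S | S  ;  S → S + B | B  — a left-associative chain with B at the bottom. Each string factors uniquely by precedence.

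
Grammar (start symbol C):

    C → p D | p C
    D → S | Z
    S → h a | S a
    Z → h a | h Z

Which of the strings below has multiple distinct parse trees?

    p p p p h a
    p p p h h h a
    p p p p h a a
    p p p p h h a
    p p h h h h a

p p p p h a: 2 trees
p p p h h h a: 1 tree
p p p p h a a: 1 tree
p p p p h h a: 1 tree
p p h h h h a: 1 tree

p p p p h a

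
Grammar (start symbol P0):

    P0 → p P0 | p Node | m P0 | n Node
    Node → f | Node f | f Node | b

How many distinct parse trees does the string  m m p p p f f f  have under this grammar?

Parse trees for m m p p p f f f:
  [P0 m [P0 m [P0 p [P0 p [P0 p [Node [Node [Node f] f] f]]]]]]
  [P0 m [P0 m [P0 p [P0 p [P0 p [Node [Node f [Node f]] f]]]]]]
  [P0 m [P0 m [P0 p [P0 p [P0 p [Node f [Node [Node f] f]]]]]]]
  [P0 m [P0 m [P0 p [P0 p [P0 p [Node f [Node f [Node f]]]]]]]]

4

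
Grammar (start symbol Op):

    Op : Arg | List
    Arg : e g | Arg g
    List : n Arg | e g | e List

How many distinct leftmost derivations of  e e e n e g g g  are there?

1

Parse trees for e e e n e g g g:
  [Op [List e [List e [List e [List n [Arg [Arg [Arg e g] g] g]]]]]]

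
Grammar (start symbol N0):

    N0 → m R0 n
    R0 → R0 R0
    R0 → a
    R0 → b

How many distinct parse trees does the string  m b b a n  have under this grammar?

2

Parse trees for m b b a n:
  [N0 m [R0 [R0 b] [R0 [R0 b] [R0 a]]] n]
  [N0 m [R0 [R0 [R0 b] [R0 b]] [R0 a]] n]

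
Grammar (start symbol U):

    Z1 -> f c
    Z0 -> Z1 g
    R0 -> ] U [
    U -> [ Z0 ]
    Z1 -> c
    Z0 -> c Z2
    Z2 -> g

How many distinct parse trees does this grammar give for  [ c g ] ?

2

Parse trees for [ c g ]:
  [U [ [Z0 [Z1 c] g] ]]
  [U [ [Z0 c [Z2 g]] ]]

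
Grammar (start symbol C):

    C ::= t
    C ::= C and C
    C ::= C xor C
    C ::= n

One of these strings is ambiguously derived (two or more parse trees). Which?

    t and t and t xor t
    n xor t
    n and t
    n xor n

t and t and t xor t

t and t and t xor t: 5 trees
n xor t: 1 tree
n and t: 1 tree
n xor n: 1 tree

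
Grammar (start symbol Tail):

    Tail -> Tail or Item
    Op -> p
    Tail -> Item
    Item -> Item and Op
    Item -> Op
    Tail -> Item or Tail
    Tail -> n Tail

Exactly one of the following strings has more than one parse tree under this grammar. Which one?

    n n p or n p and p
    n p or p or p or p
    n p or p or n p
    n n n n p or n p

n p or p or p or p

n n p or n p and p: 1 tree
n p or p or p or p: 15 trees
n p or p or n p: 1 tree
n n n n p or n p: 1 tree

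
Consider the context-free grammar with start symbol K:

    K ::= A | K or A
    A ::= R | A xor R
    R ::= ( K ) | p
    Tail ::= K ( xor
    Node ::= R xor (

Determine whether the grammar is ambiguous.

Unambiguous

(Tail, Node are unreachable from K, so their rules don't affect L(K).) The grammar is stratified — K handles 'or' (left-recursive), A handles 'xor', R atoms. Each operator has a fixed associativity and precedence level, so every string has one parse.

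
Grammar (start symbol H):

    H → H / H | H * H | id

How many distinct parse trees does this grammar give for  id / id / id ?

Parse trees for id / id / id:
  [H [H id] / [H [H id] / [H id]]]
  [H [H [H id] / [H id]] / [H id]]

2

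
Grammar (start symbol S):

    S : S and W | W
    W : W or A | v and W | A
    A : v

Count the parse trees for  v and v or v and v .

Parse trees for v and v or v and v:
  [S [S [S [W [A v]]] and [W [W [A v]] or [A v]]] and [W [A v]]]
  [S [S [W [W v and [W [A v]]] or [A v]]] and [W [A v]]]
  [S [S [W v and [W [W [A v]] or [A v]]]] and [W [A v]]]

3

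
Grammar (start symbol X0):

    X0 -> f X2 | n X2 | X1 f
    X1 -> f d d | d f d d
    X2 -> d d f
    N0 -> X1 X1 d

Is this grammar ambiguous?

Witness: f d d f

Derivation 1: X0 ⇒ f X2 ⇒ f d d f
Derivation 2: X0 ⇒ X1 f ⇒ f d d f

Two distinct leftmost derivations for the same string.

Ambiguous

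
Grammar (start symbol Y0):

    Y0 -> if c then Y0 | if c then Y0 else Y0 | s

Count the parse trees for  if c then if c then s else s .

2

Parse trees for if c then if c then s else s:
  [Y0 if c then [Y0 if c then [Y0 s] else [Y0 s]]]
  [Y0 if c then [Y0 if c then [Y0 s]] else [Y0 s]]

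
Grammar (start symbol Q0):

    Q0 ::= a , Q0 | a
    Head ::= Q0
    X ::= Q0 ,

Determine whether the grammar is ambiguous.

Unambiguous

Only Q0 is reachable from Q0; ignoring the rest: The reachable grammar is A → atom sep A | atom. Each atom is followed by either the separator (recurse) or end-of-string (stop) — no choice point.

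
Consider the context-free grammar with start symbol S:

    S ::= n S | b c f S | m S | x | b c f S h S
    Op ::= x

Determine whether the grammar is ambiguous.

Witness: b c f b c f x h x

Derivation 1: S ⇒ b c f S ⇒ b c f b c f S h S ⇒ b c f b c f x h S ⇒ b c f b c f x h x
Derivation 2: S ⇒ b c f S h S ⇒ b c f b c f S h S ⇒ b c f b c f x h S ⇒ b c f b c f x h x

Two distinct leftmost derivations for the same string.

Ambiguous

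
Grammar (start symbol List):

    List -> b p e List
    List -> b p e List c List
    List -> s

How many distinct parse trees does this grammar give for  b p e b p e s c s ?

2

Parse trees for b p e b p e s c s:
  [List b p e [List b p e [List s] c [List s]]]
  [List b p e [List b p e [List s]] c [List s]]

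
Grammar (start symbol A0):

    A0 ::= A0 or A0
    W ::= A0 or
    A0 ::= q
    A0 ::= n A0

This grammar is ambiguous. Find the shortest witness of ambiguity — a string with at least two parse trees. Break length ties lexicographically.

n q or q

length 1: no string has ≥2 trees
length 2: no string has ≥2 trees
length 3: no string has ≥2 trees
length 4: n q or q has 2 parse trees

Two derivations of n q or q:
  A0 ⇒ A0 or A0 ⇒ n A0 or A0 ⇒ n q or A0 ⇒ n q or q
  A0 ⇒ n A0 ⇒ n A0 or A0 ⇒ n q or A0 ⇒ n q or q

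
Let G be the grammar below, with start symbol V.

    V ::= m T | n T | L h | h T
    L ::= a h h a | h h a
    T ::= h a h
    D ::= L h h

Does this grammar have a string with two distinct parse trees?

Ambiguous

Witness: h h a h

Derivation 1: V ⇒ L h ⇒ h h a h
Derivation 2: V ⇒ h T ⇒ h h a h

Two distinct leftmost derivations for the same string.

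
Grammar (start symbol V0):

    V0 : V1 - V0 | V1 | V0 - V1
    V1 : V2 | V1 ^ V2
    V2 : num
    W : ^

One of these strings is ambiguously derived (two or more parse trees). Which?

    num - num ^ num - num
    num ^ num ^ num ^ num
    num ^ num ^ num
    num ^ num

num - num ^ num - num

num - num ^ num - num: 4 trees
num ^ num ^ num ^ num: 1 tree
num ^ num ^ num: 1 tree
num ^ num: 1 tree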